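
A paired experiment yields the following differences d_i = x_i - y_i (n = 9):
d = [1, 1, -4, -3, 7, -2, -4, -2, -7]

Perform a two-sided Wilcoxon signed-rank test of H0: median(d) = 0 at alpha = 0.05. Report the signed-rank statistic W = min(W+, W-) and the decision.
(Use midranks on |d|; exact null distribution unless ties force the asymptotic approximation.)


Step 1: Drop any zero differences (none here) and take |d_i|.
|d| = [1, 1, 4, 3, 7, 2, 4, 2, 7]
Step 2: Midrank |d_i| (ties get averaged ranks).
ranks: |1|->1.5, |1|->1.5, |4|->6.5, |3|->5, |7|->8.5, |2|->3.5, |4|->6.5, |2|->3.5, |7|->8.5
Step 3: Attach original signs; sum ranks with positive sign and with negative sign.
W+ = 1.5 + 1.5 + 8.5 = 11.5
W- = 6.5 + 5 + 3.5 + 6.5 + 3.5 + 8.5 = 33.5
(Check: W+ + W- = 45 should equal n(n+1)/2 = 45.)
Step 4: Test statistic W = min(W+, W-) = 11.5.
Step 5: Ties in |d|, so use the tie-corrected normal approximation.
        E[W] = n(n+1)/4 = 9*10/4 = 22.5.
        Tie groups: |d|=1 (t=2), |d|=2 (t=2), |d|=4 (t=2), |d|=7 (t=2); sum(t^3 - t) = 24.
        Var[W] = n(n+1)(2n+1)/24 - sum(t^3-t)/48 = 1710/24 - 24/48 = 70.75.
        z = (W - E[W]) / sqrt(Var[W]) = (11.5 - 22.5) / 8.4113 = -1.3078.
        Two-sided p = 2*Phi(z) = 0.190953.
Step 6: alpha = 0.05. fail to reject H0.

W+ = 11.5, W- = 33.5, W = min = 11.5, p = 0.190953, fail to reject H0.


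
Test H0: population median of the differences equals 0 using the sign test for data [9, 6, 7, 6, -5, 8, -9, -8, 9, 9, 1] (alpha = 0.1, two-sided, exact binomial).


Step 1: Discard zero differences. Original n = 11; n_eff = number of nonzero differences = 11.
Nonzero differences (with sign): +9, +6, +7, +6, -5, +8, -9, -8, +9, +9, +1
Step 2: Count signs: positive = 8, negative = 3.
Step 3: Under H0: P(positive) = 0.5, so the number of positives S ~ Bin(11, 0.5).
Step 4: Two-sided exact p-value = sum of Bin(11,0.5) probabilities at or below the observed probability = 0.226562.
Step 5: alpha = 0.1. fail to reject H0.

n_eff = 11, pos = 8, neg = 3, p = 0.226562, fail to reject H0.


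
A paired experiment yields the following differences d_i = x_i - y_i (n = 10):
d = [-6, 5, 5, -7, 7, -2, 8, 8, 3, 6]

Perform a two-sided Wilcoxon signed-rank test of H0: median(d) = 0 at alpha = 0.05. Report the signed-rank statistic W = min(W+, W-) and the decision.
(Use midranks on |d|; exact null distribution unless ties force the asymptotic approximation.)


Step 1: Drop any zero differences (none here) and take |d_i|.
|d| = [6, 5, 5, 7, 7, 2, 8, 8, 3, 6]
Step 2: Midrank |d_i| (ties get averaged ranks).
ranks: |6|->5.5, |5|->3.5, |5|->3.5, |7|->7.5, |7|->7.5, |2|->1, |8|->9.5, |8|->9.5, |3|->2, |6|->5.5
Step 3: Attach original signs; sum ranks with positive sign and with negative sign.
W+ = 3.5 + 3.5 + 7.5 + 9.5 + 9.5 + 2 + 5.5 = 41
W- = 5.5 + 7.5 + 1 = 14
(Check: W+ + W- = 55 should equal n(n+1)/2 = 55.)
Step 4: Test statistic W = min(W+, W-) = 14.
Step 5: Ties in |d|, so use the tie-corrected normal approximation.
        E[W] = n(n+1)/4 = 10*11/4 = 27.5.
        Tie groups: |d|=5 (t=2), |d|=6 (t=2), |d|=7 (t=2), |d|=8 (t=2); sum(t^3 - t) = 24.
        Var[W] = n(n+1)(2n+1)/24 - sum(t^3-t)/48 = 2310/24 - 24/48 = 95.75.
        z = (W - E[W]) / sqrt(Var[W]) = (14 - 27.5) / 9.7852 = -1.3796.
        Two-sided p = 2*Phi(z) = 0.167699.
Step 6: alpha = 0.05. fail to reject H0.

W+ = 41, W- = 14, W = min = 14, p = 0.167699, fail to reject H0.


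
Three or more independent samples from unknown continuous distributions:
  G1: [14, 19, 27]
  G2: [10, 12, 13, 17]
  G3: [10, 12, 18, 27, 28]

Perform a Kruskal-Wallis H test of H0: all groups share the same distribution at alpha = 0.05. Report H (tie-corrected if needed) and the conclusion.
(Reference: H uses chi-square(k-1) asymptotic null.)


Step 1: Combine all N = 12 observations and assign midranks.
sorted (value, group, rank): (10,G2,1.5), (10,G3,1.5), (12,G2,3.5), (12,G3,3.5), (13,G2,5), (14,G1,6), (17,G2,7), (18,G3,8), (19,G1,9), (27,G1,10.5), (27,G3,10.5), (28,G3,12)
Step 2: Sum ranks within each group.
R_1 = 25.5 (n_1 = 3)
R_2 = 17 (n_2 = 4)
R_3 = 35.5 (n_3 = 5)
Step 3: H = 12/(N(N+1)) * sum(R_i^2/n_i) - 3(N+1)
     = 12/(12*13) * (25.5^2/3 + 17^2/4 + 35.5^2/5) - 3*13
     = 0.076923 * 541.05 - 39
     = 2.619231.
Step 4: Ties present; correction factor C = 1 - 18/(12^3 - 12) = 0.989510. Corrected H = 2.619231 / 0.989510 = 2.646996.
Step 5: Under H0, H ~ chi^2(2); p-value = 0.266202.
Step 6: alpha = 0.05. fail to reject H0.

H = 2.6470, df = 2, p = 0.266202, fail to reject H0.


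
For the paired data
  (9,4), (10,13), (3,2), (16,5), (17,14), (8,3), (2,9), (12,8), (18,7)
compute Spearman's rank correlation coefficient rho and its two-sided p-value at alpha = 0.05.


Step 1: Rank x and y separately (midranks; no ties here).
rank(x): 9->4, 10->5, 3->2, 16->7, 17->8, 8->3, 2->1, 12->6, 18->9
rank(y): 4->3, 13->8, 2->1, 5->4, 14->9, 3->2, 9->7, 8->6, 7->5
Step 2: d_i = R_x(i) - R_y(i); compute d_i^2.
  (4-3)^2=1, (5-8)^2=9, (2-1)^2=1, (7-4)^2=9, (8-9)^2=1, (3-2)^2=1, (1-7)^2=36, (6-6)^2=0, (9-5)^2=16
sum(d^2) = 74.
Step 3: rho = 1 - 6*74 / (9*(9^2 - 1)) = 1 - 444/720 = 0.383333.
Step 4: Under H0, t = rho * sqrt((n-2)/(1-rho^2)) = 1.0981 ~ t(7).
Step 5: Two-sided p-value from the t-distribution with 7 df = 0.308495.
Step 6: alpha = 0.05. fail to reject H0.

rho = 0.3833, p = 0.308495, fail to reject H0 at alpha = 0.05.


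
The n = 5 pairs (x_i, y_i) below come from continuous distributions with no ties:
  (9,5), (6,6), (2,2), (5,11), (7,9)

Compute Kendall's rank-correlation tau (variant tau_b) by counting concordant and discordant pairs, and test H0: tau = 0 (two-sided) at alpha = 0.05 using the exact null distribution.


Step 1: Enumerate the 10 unordered pairs (i,j) with i<j and classify each by sign(x_j-x_i) * sign(y_j-y_i).
  (1,2):dx=-3,dy=+1->D; (1,3):dx=-7,dy=-3->C; (1,4):dx=-4,dy=+6->D; (1,5):dx=-2,dy=+4->D
  (2,3):dx=-4,dy=-4->C; (2,4):dx=-1,dy=+5->D; (2,5):dx=+1,dy=+3->C; (3,4):dx=+3,dy=+9->C
  (3,5):dx=+5,dy=+7->C; (4,5):dx=+2,dy=-2->D
Step 2: C = 5, D = 5, total pairs = 10.
Step 3: tau = (C - D)/(n(n-1)/2) = (5 - 5)/10 = 0.000000.
Step 4: Exact two-sided p-value (enumerate n! = 120 permutations of y under H0): p = 1.000000.
Step 5: alpha = 0.05. fail to reject H0.

tau_b = 0.0000 (C=5, D=5), p = 1.000000, fail to reject H0.


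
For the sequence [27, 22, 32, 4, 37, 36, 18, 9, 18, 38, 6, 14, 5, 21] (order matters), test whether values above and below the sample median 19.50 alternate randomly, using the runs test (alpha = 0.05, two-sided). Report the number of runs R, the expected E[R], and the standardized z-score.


Step 1: Compute median = 19.50; label A = above, B = below.
Labels in order: AAABAABBBABBBA  (n_A = 7, n_B = 7)
Step 2: Count runs R = 7.
Step 3: Under H0 (random ordering), E[R] = 2*n_A*n_B/(n_A+n_B) + 1 = 2*7*7/14 + 1 = 8.0000.
        Var[R] = 2*n_A*n_B*(2*n_A*n_B - n_A - n_B) / ((n_A+n_B)^2 * (n_A+n_B-1)) = 8232/2548 = 3.2308.
        SD[R] = 1.7974.
Step 4: Continuity-corrected z = (R + 0.5 - E[R]) / SD[R] = (7 + 0.5 - 8.0000) / 1.7974 = -0.2782.
Step 5: Two-sided p-value via normal approximation = 2*(1 - Phi(|z|)) = 0.780879.
Step 6: alpha = 0.05. fail to reject H0.

R = 7, z = -0.2782, p = 0.780879, fail to reject H0.


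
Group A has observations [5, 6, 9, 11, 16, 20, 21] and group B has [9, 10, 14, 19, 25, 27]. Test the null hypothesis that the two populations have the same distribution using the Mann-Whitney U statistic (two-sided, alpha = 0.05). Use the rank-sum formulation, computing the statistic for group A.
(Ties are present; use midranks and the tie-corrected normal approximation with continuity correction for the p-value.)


Step 1: Combine and sort all 13 observations; assign midranks.
sorted (value, group): (5,X), (6,X), (9,X), (9,Y), (10,Y), (11,X), (14,Y), (16,X), (19,Y), (20,X), (21,X), (25,Y), (27,Y)
ranks: 5->1, 6->2, 9->3.5, 9->3.5, 10->5, 11->6, 14->7, 16->8, 19->9, 20->10, 21->11, 25->12, 27->13
Step 2: Rank sum for X: R1 = 1 + 2 + 3.5 + 6 + 8 + 10 + 11 = 41.5.
Step 3: U_X = R1 - n1(n1+1)/2 = 41.5 - 7*8/2 = 41.5 - 28 = 13.5.
       U_Y = n1*n2 - U_X = 42 - 13.5 = 28.5.
Step 4: Ties are present, so use the tie-corrected normal approximation (with continuity correction) for the p-value.
Step 5: p-value = 0.316645; compare to alpha = 0.05. fail to reject H0.

U_X = 13.5, p = 0.316645, fail to reject H0 at alpha = 0.05.


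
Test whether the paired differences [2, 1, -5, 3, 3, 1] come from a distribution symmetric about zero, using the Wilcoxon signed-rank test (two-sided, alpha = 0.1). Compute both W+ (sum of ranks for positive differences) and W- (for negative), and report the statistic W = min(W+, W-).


Step 1: Drop any zero differences (none here) and take |d_i|.
|d| = [2, 1, 5, 3, 3, 1]
Step 2: Midrank |d_i| (ties get averaged ranks).
ranks: |2|->3, |1|->1.5, |5|->6, |3|->4.5, |3|->4.5, |1|->1.5
Step 3: Attach original signs; sum ranks with positive sign and with negative sign.
W+ = 3 + 1.5 + 4.5 + 4.5 + 1.5 = 15
W- = 6 = 6
(Check: W+ + W- = 21 should equal n(n+1)/2 = 21.)
Step 4: Test statistic W = min(W+, W-) = 6.
Step 5: Ties in |d|, so use the tie-corrected normal approximation.
        E[W] = n(n+1)/4 = 6*7/4 = 10.5.
        Tie groups: |d|=1 (t=2), |d|=3 (t=2); sum(t^3 - t) = 12.
        Var[W] = n(n+1)(2n+1)/24 - sum(t^3-t)/48 = 546/24 - 12/48 = 22.5.
        z = (W - E[W]) / sqrt(Var[W]) = (6 - 10.5) / 4.7434 = -0.9487.
        Two-sided p = 2*Phi(z) = 0.342782.
Step 6: alpha = 0.1. fail to reject H0.

W+ = 15, W- = 6, W = min = 6, p = 0.342782, fail to reject H0.


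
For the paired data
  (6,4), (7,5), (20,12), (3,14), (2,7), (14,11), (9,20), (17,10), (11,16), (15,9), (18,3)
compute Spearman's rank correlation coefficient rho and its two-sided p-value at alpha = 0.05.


Step 1: Rank x and y separately (midranks; no ties here).
rank(x): 6->3, 7->4, 20->11, 3->2, 2->1, 14->7, 9->5, 17->9, 11->6, 15->8, 18->10
rank(y): 4->2, 5->3, 12->8, 14->9, 7->4, 11->7, 20->11, 10->6, 16->10, 9->5, 3->1
Step 2: d_i = R_x(i) - R_y(i); compute d_i^2.
  (3-2)^2=1, (4-3)^2=1, (11-8)^2=9, (2-9)^2=49, (1-4)^2=9, (7-7)^2=0, (5-11)^2=36, (9-6)^2=9, (6-10)^2=16, (8-5)^2=9, (10-1)^2=81
sum(d^2) = 220.
Step 3: rho = 1 - 6*220 / (11*(11^2 - 1)) = 1 - 1320/1320 = 0.000000.
Step 4: Under H0, t = rho * sqrt((n-2)/(1-rho^2)) = 0.0000 ~ t(9).
Step 5: Two-sided p-value from the t-distribution with 9 df = 1.000000.
Step 6: alpha = 0.05. fail to reject H0.

rho = 0.0000, p = 1.000000, fail to reject H0 at alpha = 0.05.


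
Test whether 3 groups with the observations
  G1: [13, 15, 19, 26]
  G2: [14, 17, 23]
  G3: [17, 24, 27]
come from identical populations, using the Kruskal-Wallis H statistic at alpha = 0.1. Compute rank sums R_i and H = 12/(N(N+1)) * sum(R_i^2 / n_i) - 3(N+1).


Step 1: Combine all N = 10 observations and assign midranks.
sorted (value, group, rank): (13,G1,1), (14,G2,2), (15,G1,3), (17,G2,4.5), (17,G3,4.5), (19,G1,6), (23,G2,7), (24,G3,8), (26,G1,9), (27,G3,10)
Step 2: Sum ranks within each group.
R_1 = 19 (n_1 = 4)
R_2 = 13.5 (n_2 = 3)
R_3 = 22.5 (n_3 = 3)
Step 3: H = 12/(N(N+1)) * sum(R_i^2/n_i) - 3(N+1)
     = 12/(10*11) * (19^2/4 + 13.5^2/3 + 22.5^2/3) - 3*11
     = 0.109091 * 319.75 - 33
     = 1.881818.
Step 4: Ties present; correction factor C = 1 - 6/(10^3 - 10) = 0.993939. Corrected H = 1.881818 / 0.993939 = 1.893293.
Step 5: Under H0, H ~ chi^2(2); p-value = 0.388040.
Step 6: alpha = 0.1. fail to reject H0.

H = 1.8933, df = 2, p = 0.388040, fail to reject H0.


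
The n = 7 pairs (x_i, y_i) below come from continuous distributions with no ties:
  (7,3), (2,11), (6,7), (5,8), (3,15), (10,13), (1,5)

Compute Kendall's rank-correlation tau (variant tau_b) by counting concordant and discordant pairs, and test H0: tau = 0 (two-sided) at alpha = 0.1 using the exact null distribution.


Step 1: Enumerate the 21 unordered pairs (i,j) with i<j and classify each by sign(x_j-x_i) * sign(y_j-y_i).
  (1,2):dx=-5,dy=+8->D; (1,3):dx=-1,dy=+4->D; (1,4):dx=-2,dy=+5->D; (1,5):dx=-4,dy=+12->D
  (1,6):dx=+3,dy=+10->C; (1,7):dx=-6,dy=+2->D; (2,3):dx=+4,dy=-4->D; (2,4):dx=+3,dy=-3->D
  (2,5):dx=+1,dy=+4->C; (2,6):dx=+8,dy=+2->C; (2,7):dx=-1,dy=-6->C; (3,4):dx=-1,dy=+1->D
  (3,5):dx=-3,dy=+8->D; (3,6):dx=+4,dy=+6->C; (3,7):dx=-5,dy=-2->C; (4,5):dx=-2,dy=+7->D
  (4,6):dx=+5,dy=+5->C; (4,7):dx=-4,dy=-3->C; (5,6):dx=+7,dy=-2->D; (5,7):dx=-2,dy=-10->C
  (6,7):dx=-9,dy=-8->C
Step 2: C = 10, D = 11, total pairs = 21.
Step 3: tau = (C - D)/(n(n-1)/2) = (10 - 11)/21 = -0.047619.
Step 4: Exact two-sided p-value (enumerate n! = 5040 permutations of y under H0): p = 1.000000.
Step 5: alpha = 0.1. fail to reject H0.

tau_b = -0.0476 (C=10, D=11), p = 1.000000, fail to reject H0.


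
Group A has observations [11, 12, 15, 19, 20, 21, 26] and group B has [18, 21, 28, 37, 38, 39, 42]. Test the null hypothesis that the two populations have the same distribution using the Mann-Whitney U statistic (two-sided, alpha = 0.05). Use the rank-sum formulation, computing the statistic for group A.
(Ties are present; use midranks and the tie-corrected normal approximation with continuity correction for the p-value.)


Step 1: Combine and sort all 14 observations; assign midranks.
sorted (value, group): (11,X), (12,X), (15,X), (18,Y), (19,X), (20,X), (21,X), (21,Y), (26,X), (28,Y), (37,Y), (38,Y), (39,Y), (42,Y)
ranks: 11->1, 12->2, 15->3, 18->4, 19->5, 20->6, 21->7.5, 21->7.5, 26->9, 28->10, 37->11, 38->12, 39->13, 42->14
Step 2: Rank sum for X: R1 = 1 + 2 + 3 + 5 + 6 + 7.5 + 9 = 33.5.
Step 3: U_X = R1 - n1(n1+1)/2 = 33.5 - 7*8/2 = 33.5 - 28 = 5.5.
       U_Y = n1*n2 - U_X = 49 - 5.5 = 43.5.
Step 4: Ties are present, so use the tie-corrected normal approximation (with continuity correction) for the p-value.
Step 5: p-value = 0.017960; compare to alpha = 0.05. reject H0.

U_X = 5.5, p = 0.017960, reject H0 at alpha = 0.05.


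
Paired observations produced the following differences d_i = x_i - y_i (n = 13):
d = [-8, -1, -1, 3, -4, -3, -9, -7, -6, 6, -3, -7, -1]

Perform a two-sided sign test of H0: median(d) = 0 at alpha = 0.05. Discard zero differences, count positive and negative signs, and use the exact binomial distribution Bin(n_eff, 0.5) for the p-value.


Step 1: Discard zero differences. Original n = 13; n_eff = number of nonzero differences = 13.
Nonzero differences (with sign): -8, -1, -1, +3, -4, -3, -9, -7, -6, +6, -3, -7, -1
Step 2: Count signs: positive = 2, negative = 11.
Step 3: Under H0: P(positive) = 0.5, so the number of positives S ~ Bin(13, 0.5).
Step 4: Two-sided exact p-value = sum of Bin(13,0.5) probabilities at or below the observed probability = 0.022461.
Step 5: alpha = 0.05. reject H0.

n_eff = 13, pos = 2, neg = 11, p = 0.022461, reject H0.


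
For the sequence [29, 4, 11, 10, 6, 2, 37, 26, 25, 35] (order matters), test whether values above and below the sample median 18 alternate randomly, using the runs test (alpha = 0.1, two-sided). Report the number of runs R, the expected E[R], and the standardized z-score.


Step 1: Compute median = 18; label A = above, B = below.
Labels in order: ABBBBBAAAA  (n_A = 5, n_B = 5)
Step 2: Count runs R = 3.
Step 3: Under H0 (random ordering), E[R] = 2*n_A*n_B/(n_A+n_B) + 1 = 2*5*5/10 + 1 = 6.0000.
        Var[R] = 2*n_A*n_B*(2*n_A*n_B - n_A - n_B) / ((n_A+n_B)^2 * (n_A+n_B-1)) = 2000/900 = 2.2222.
        SD[R] = 1.4907.
Step 4: Continuity-corrected z = (R + 0.5 - E[R]) / SD[R] = (3 + 0.5 - 6.0000) / 1.4907 = -1.6771.
Step 5: Two-sided p-value via normal approximation = 2*(1 - Phi(|z|)) = 0.093533.
Step 6: alpha = 0.1. reject H0.

R = 3, z = -1.6771, p = 0.093533, reject H0.


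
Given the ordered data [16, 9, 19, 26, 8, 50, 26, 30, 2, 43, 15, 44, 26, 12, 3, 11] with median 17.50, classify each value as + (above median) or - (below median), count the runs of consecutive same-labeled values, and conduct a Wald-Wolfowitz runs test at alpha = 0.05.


Step 1: Compute median = 17.50; label A = above, B = below.
Labels in order: BBAABAAABABAABBB  (n_A = 8, n_B = 8)
Step 2: Count runs R = 9.
Step 3: Under H0 (random ordering), E[R] = 2*n_A*n_B/(n_A+n_B) + 1 = 2*8*8/16 + 1 = 9.0000.
        Var[R] = 2*n_A*n_B*(2*n_A*n_B - n_A - n_B) / ((n_A+n_B)^2 * (n_A+n_B-1)) = 14336/3840 = 3.7333.
        SD[R] = 1.9322.
Step 4: R = E[R], so z = 0 with no continuity correction.
Step 5: Two-sided p-value via normal approximation = 2*(1 - Phi(|z|)) = 1.000000.
Step 6: alpha = 0.05. fail to reject H0.

R = 9, z = 0.0000, p = 1.000000, fail to reject H0.


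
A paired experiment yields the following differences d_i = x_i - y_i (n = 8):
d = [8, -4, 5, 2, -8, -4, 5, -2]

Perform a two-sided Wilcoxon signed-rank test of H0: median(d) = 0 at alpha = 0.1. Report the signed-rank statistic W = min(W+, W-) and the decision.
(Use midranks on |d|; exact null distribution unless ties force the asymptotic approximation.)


Step 1: Drop any zero differences (none here) and take |d_i|.
|d| = [8, 4, 5, 2, 8, 4, 5, 2]
Step 2: Midrank |d_i| (ties get averaged ranks).
ranks: |8|->7.5, |4|->3.5, |5|->5.5, |2|->1.5, |8|->7.5, |4|->3.5, |5|->5.5, |2|->1.5
Step 3: Attach original signs; sum ranks with positive sign and with negative sign.
W+ = 7.5 + 5.5 + 1.5 + 5.5 = 20
W- = 3.5 + 7.5 + 3.5 + 1.5 = 16
(Check: W+ + W- = 36 should equal n(n+1)/2 = 36.)
Step 4: Test statistic W = min(W+, W-) = 16.
Step 5: Ties in |d|, so use the tie-corrected normal approximation.
        E[W] = n(n+1)/4 = 8*9/4 = 18.
        Tie groups: |d|=2 (t=2), |d|=4 (t=2), |d|=5 (t=2), |d|=8 (t=2); sum(t^3 - t) = 24.
        Var[W] = n(n+1)(2n+1)/24 - sum(t^3-t)/48 = 1224/24 - 24/48 = 50.5.
        z = (W - E[W]) / sqrt(Var[W]) = (16 - 18) / 7.1063 = -0.2814.
        Two-sided p = 2*Phi(z) = 0.778374.
Step 6: alpha = 0.1. fail to reject H0.

W+ = 20, W- = 16, W = min = 16, p = 0.778374, fail to reject H0.


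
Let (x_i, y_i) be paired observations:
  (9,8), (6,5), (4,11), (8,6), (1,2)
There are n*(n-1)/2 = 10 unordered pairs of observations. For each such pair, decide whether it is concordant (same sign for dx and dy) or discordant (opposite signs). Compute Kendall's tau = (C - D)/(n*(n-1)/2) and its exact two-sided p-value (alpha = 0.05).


Step 1: Enumerate the 10 unordered pairs (i,j) with i<j and classify each by sign(x_j-x_i) * sign(y_j-y_i).
  (1,2):dx=-3,dy=-3->C; (1,3):dx=-5,dy=+3->D; (1,4):dx=-1,dy=-2->C; (1,5):dx=-8,dy=-6->C
  (2,3):dx=-2,dy=+6->D; (2,4):dx=+2,dy=+1->C; (2,5):dx=-5,dy=-3->C; (3,4):dx=+4,dy=-5->D
  (3,5):dx=-3,dy=-9->C; (4,5):dx=-7,dy=-4->C
Step 2: C = 7, D = 3, total pairs = 10.
Step 3: tau = (C - D)/(n(n-1)/2) = (7 - 3)/10 = 0.400000.
Step 4: Exact two-sided p-value (enumerate n! = 120 permutations of y under H0): p = 0.483333.
Step 5: alpha = 0.05. fail to reject H0.

tau_b = 0.4000 (C=7, D=3), p = 0.483333, fail to reject H0.


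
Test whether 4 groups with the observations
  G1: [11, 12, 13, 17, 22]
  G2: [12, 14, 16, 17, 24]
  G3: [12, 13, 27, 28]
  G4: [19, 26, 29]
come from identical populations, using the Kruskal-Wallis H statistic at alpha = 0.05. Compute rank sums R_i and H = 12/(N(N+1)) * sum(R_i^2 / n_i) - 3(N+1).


Step 1: Combine all N = 17 observations and assign midranks.
sorted (value, group, rank): (11,G1,1), (12,G1,3), (12,G2,3), (12,G3,3), (13,G1,5.5), (13,G3,5.5), (14,G2,7), (16,G2,8), (17,G1,9.5), (17,G2,9.5), (19,G4,11), (22,G1,12), (24,G2,13), (26,G4,14), (27,G3,15), (28,G3,16), (29,G4,17)
Step 2: Sum ranks within each group.
R_1 = 31 (n_1 = 5)
R_2 = 40.5 (n_2 = 5)
R_3 = 39.5 (n_3 = 4)
R_4 = 42 (n_4 = 3)
Step 3: H = 12/(N(N+1)) * sum(R_i^2/n_i) - 3(N+1)
     = 12/(17*18) * (31^2/5 + 40.5^2/5 + 39.5^2/4 + 42^2/3) - 3*18
     = 0.039216 * 1498.31 - 54
     = 4.757353.
Step 4: Ties present; correction factor C = 1 - 36/(17^3 - 17) = 0.992647. Corrected H = 4.757353 / 0.992647 = 4.792593.
Step 5: Under H0, H ~ chi^2(3); p-value = 0.187630.
Step 6: alpha = 0.05. fail to reject H0.

H = 4.7926, df = 3, p = 0.187630, fail to reject H0.


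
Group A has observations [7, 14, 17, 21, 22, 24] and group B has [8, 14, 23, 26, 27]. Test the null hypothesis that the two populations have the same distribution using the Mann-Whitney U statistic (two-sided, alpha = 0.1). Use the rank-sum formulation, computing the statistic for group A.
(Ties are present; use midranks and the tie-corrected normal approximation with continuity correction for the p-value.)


Step 1: Combine and sort all 11 observations; assign midranks.
sorted (value, group): (7,X), (8,Y), (14,X), (14,Y), (17,X), (21,X), (22,X), (23,Y), (24,X), (26,Y), (27,Y)
ranks: 7->1, 8->2, 14->3.5, 14->3.5, 17->5, 21->6, 22->7, 23->8, 24->9, 26->10, 27->11
Step 2: Rank sum for X: R1 = 1 + 3.5 + 5 + 6 + 7 + 9 = 31.5.
Step 3: U_X = R1 - n1(n1+1)/2 = 31.5 - 6*7/2 = 31.5 - 21 = 10.5.
       U_Y = n1*n2 - U_X = 30 - 10.5 = 19.5.
Step 4: Ties are present, so use the tie-corrected normal approximation (with continuity correction) for the p-value.
Step 5: p-value = 0.464192; compare to alpha = 0.1. fail to reject H0.

U_X = 10.5, p = 0.464192, fail to reject H0 at alpha = 0.1.


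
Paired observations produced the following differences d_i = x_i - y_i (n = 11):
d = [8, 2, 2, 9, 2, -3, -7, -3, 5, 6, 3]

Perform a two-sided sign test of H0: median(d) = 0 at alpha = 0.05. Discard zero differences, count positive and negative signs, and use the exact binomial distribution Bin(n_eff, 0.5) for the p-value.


Step 1: Discard zero differences. Original n = 11; n_eff = number of nonzero differences = 11.
Nonzero differences (with sign): +8, +2, +2, +9, +2, -3, -7, -3, +5, +6, +3
Step 2: Count signs: positive = 8, negative = 3.
Step 3: Under H0: P(positive) = 0.5, so the number of positives S ~ Bin(11, 0.5).
Step 4: Two-sided exact p-value = sum of Bin(11,0.5) probabilities at or below the observed probability = 0.226562.
Step 5: alpha = 0.05. fail to reject H0.

n_eff = 11, pos = 8, neg = 3, p = 0.226562, fail to reject H0.


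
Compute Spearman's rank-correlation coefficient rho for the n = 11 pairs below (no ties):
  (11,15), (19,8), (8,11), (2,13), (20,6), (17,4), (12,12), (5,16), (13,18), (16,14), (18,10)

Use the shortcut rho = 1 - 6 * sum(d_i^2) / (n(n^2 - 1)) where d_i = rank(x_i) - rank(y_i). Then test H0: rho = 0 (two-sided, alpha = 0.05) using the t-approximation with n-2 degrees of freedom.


Step 1: Rank x and y separately (midranks; no ties here).
rank(x): 11->4, 19->10, 8->3, 2->1, 20->11, 17->8, 12->5, 5->2, 13->6, 16->7, 18->9
rank(y): 15->9, 8->3, 11->5, 13->7, 6->2, 4->1, 12->6, 16->10, 18->11, 14->8, 10->4
Step 2: d_i = R_x(i) - R_y(i); compute d_i^2.
  (4-9)^2=25, (10-3)^2=49, (3-5)^2=4, (1-7)^2=36, (11-2)^2=81, (8-1)^2=49, (5-6)^2=1, (2-10)^2=64, (6-11)^2=25, (7-8)^2=1, (9-4)^2=25
sum(d^2) = 360.
Step 3: rho = 1 - 6*360 / (11*(11^2 - 1)) = 1 - 2160/1320 = -0.636364.
Step 4: Under H0, t = rho * sqrt((n-2)/(1-rho^2)) = -2.4749 ~ t(9).
Step 5: Two-sided p-value from the t-distribution with 9 df = 0.035287.
Step 6: alpha = 0.05. reject H0.

rho = -0.6364, p = 0.035287, reject H0 at alpha = 0.05.


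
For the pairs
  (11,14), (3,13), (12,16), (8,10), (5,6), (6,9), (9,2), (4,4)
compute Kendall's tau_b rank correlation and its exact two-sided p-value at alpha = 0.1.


Step 1: Enumerate the 28 unordered pairs (i,j) with i<j and classify each by sign(x_j-x_i) * sign(y_j-y_i).
  (1,2):dx=-8,dy=-1->C; (1,3):dx=+1,dy=+2->C; (1,4):dx=-3,dy=-4->C; (1,5):dx=-6,dy=-8->C
  (1,6):dx=-5,dy=-5->C; (1,7):dx=-2,dy=-12->C; (1,8):dx=-7,dy=-10->C; (2,3):dx=+9,dy=+3->C
  (2,4):dx=+5,dy=-3->D; (2,5):dx=+2,dy=-7->D; (2,6):dx=+3,dy=-4->D; (2,7):dx=+6,dy=-11->D
  (2,8):dx=+1,dy=-9->D; (3,4):dx=-4,dy=-6->C; (3,5):dx=-7,dy=-10->C; (3,6):dx=-6,dy=-7->C
  (3,7):dx=-3,dy=-14->C; (3,8):dx=-8,dy=-12->C; (4,5):dx=-3,dy=-4->C; (4,6):dx=-2,dy=-1->C
  (4,7):dx=+1,dy=-8->D; (4,8):dx=-4,dy=-6->C; (5,6):dx=+1,dy=+3->C; (5,7):dx=+4,dy=-4->D
  (5,8):dx=-1,dy=-2->C; (6,7):dx=+3,dy=-7->D; (6,8):dx=-2,dy=-5->C; (7,8):dx=-5,dy=+2->D
Step 2: C = 19, D = 9, total pairs = 28.
Step 3: tau = (C - D)/(n(n-1)/2) = (19 - 9)/28 = 0.357143.
Step 4: Exact two-sided p-value (enumerate n! = 40320 permutations of y under H0): p = 0.275099.
Step 5: alpha = 0.1. fail to reject H0.

tau_b = 0.3571 (C=19, D=9), p = 0.275099, fail to reject H0.


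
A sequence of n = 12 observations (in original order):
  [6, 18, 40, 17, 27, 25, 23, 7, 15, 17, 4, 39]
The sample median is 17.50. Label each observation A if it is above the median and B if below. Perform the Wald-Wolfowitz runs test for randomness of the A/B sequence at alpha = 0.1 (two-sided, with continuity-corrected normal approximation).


Step 1: Compute median = 17.50; label A = above, B = below.
Labels in order: BAABAAABBBBA  (n_A = 6, n_B = 6)
Step 2: Count runs R = 6.
Step 3: Under H0 (random ordering), E[R] = 2*n_A*n_B/(n_A+n_B) + 1 = 2*6*6/12 + 1 = 7.0000.
        Var[R] = 2*n_A*n_B*(2*n_A*n_B - n_A - n_B) / ((n_A+n_B)^2 * (n_A+n_B-1)) = 4320/1584 = 2.7273.
        SD[R] = 1.6514.
Step 4: Continuity-corrected z = (R + 0.5 - E[R]) / SD[R] = (6 + 0.5 - 7.0000) / 1.6514 = -0.3028.
Step 5: Two-sided p-value via normal approximation = 2*(1 - Phi(|z|)) = 0.762069.
Step 6: alpha = 0.1. fail to reject H0.

R = 6, z = -0.3028, p = 0.762069, fail to reject H0.


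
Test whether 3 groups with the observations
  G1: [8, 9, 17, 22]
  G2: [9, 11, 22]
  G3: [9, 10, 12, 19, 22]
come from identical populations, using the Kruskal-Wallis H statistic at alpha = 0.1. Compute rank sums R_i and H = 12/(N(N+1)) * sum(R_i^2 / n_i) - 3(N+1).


Step 1: Combine all N = 12 observations and assign midranks.
sorted (value, group, rank): (8,G1,1), (9,G1,3), (9,G2,3), (9,G3,3), (10,G3,5), (11,G2,6), (12,G3,7), (17,G1,8), (19,G3,9), (22,G1,11), (22,G2,11), (22,G3,11)
Step 2: Sum ranks within each group.
R_1 = 23 (n_1 = 4)
R_2 = 20 (n_2 = 3)
R_3 = 35 (n_3 = 5)
Step 3: H = 12/(N(N+1)) * sum(R_i^2/n_i) - 3(N+1)
     = 12/(12*13) * (23^2/4 + 20^2/3 + 35^2/5) - 3*13
     = 0.076923 * 510.583 - 39
     = 0.275641.
Step 4: Ties present; correction factor C = 1 - 48/(12^3 - 12) = 0.972028. Corrected H = 0.275641 / 0.972028 = 0.283573.
Step 5: Under H0, H ~ chi^2(2); p-value = 0.867806.
Step 6: alpha = 0.1. fail to reject H0.

H = 0.2836, df = 2, p = 0.867806, fail to reject H0.


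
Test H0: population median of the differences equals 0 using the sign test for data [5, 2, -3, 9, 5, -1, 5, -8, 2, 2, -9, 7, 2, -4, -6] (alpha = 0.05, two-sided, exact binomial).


Step 1: Discard zero differences. Original n = 15; n_eff = number of nonzero differences = 15.
Nonzero differences (with sign): +5, +2, -3, +9, +5, -1, +5, -8, +2, +2, -9, +7, +2, -4, -6
Step 2: Count signs: positive = 9, negative = 6.
Step 3: Under H0: P(positive) = 0.5, so the number of positives S ~ Bin(15, 0.5).
Step 4: Two-sided exact p-value = sum of Bin(15,0.5) probabilities at or below the observed probability = 0.607239.
Step 5: alpha = 0.05. fail to reject H0.

n_eff = 15, pos = 9, neg = 6, p = 0.607239, fail to reject H0.


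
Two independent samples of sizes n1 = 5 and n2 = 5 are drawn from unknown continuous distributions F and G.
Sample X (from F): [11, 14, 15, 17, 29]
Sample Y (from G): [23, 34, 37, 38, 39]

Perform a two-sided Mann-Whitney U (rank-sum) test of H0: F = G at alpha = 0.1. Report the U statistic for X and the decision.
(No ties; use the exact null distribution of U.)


Step 1: Combine and sort all 10 observations; assign midranks.
sorted (value, group): (11,X), (14,X), (15,X), (17,X), (23,Y), (29,X), (34,Y), (37,Y), (38,Y), (39,Y)
ranks: 11->1, 14->2, 15->3, 17->4, 23->5, 29->6, 34->7, 37->8, 38->9, 39->10
Step 2: Rank sum for X: R1 = 1 + 2 + 3 + 4 + 6 = 16.
Step 3: U_X = R1 - n1(n1+1)/2 = 16 - 5*6/2 = 16 - 15 = 1.
       U_Y = n1*n2 - U_X = 25 - 1 = 24.
Step 4: No ties, so the exact null distribution of U (based on enumerating the C(10,5) = 252 equally likely rank assignments) gives the two-sided p-value.
Step 5: p-value = 0.015873; compare to alpha = 0.1. reject H0.

U_X = 1, p = 0.015873, reject H0 at alpha = 0.1.


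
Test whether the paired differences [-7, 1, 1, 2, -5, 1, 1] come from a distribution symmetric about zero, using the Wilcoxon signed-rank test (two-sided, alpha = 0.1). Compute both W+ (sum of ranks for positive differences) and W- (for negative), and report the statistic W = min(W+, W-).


Step 1: Drop any zero differences (none here) and take |d_i|.
|d| = [7, 1, 1, 2, 5, 1, 1]
Step 2: Midrank |d_i| (ties get averaged ranks).
ranks: |7|->7, |1|->2.5, |1|->2.5, |2|->5, |5|->6, |1|->2.5, |1|->2.5
Step 3: Attach original signs; sum ranks with positive sign and with negative sign.
W+ = 2.5 + 2.5 + 5 + 2.5 + 2.5 = 15
W- = 7 + 6 = 13
(Check: W+ + W- = 28 should equal n(n+1)/2 = 28.)
Step 4: Test statistic W = min(W+, W-) = 13.
Step 5: Ties in |d|, so use the tie-corrected normal approximation.
        E[W] = n(n+1)/4 = 7*8/4 = 14.
        Tie groups: |d|=1 (t=4); sum(t^3 - t) = 60.
        Var[W] = n(n+1)(2n+1)/24 - sum(t^3-t)/48 = 840/24 - 60/48 = 33.75.
        z = (W - E[W]) / sqrt(Var[W]) = (13 - 14) / 5.8095 = -0.1721.
        Two-sided p = 2*Phi(z) = 0.863333.
Step 6: alpha = 0.1. fail to reject H0.

W+ = 15, W- = 13, W = min = 13, p = 0.863333, fail to reject H0.


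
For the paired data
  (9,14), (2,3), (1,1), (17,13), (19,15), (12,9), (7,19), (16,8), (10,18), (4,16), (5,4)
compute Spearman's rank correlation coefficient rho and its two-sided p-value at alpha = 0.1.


Step 1: Rank x and y separately (midranks; no ties here).
rank(x): 9->6, 2->2, 1->1, 17->10, 19->11, 12->8, 7->5, 16->9, 10->7, 4->3, 5->4
rank(y): 14->7, 3->2, 1->1, 13->6, 15->8, 9->5, 19->11, 8->4, 18->10, 16->9, 4->3
Step 2: d_i = R_x(i) - R_y(i); compute d_i^2.
  (6-7)^2=1, (2-2)^2=0, (1-1)^2=0, (10-6)^2=16, (11-8)^2=9, (8-5)^2=9, (5-11)^2=36, (9-4)^2=25, (7-10)^2=9, (3-9)^2=36, (4-3)^2=1
sum(d^2) = 142.
Step 3: rho = 1 - 6*142 / (11*(11^2 - 1)) = 1 - 852/1320 = 0.354545.
Step 4: Under H0, t = rho * sqrt((n-2)/(1-rho^2)) = 1.1375 ~ t(9).
Step 5: Two-sided p-value from the t-distribution with 9 df = 0.284693.
Step 6: alpha = 0.1. fail to reject H0.

rho = 0.3545, p = 0.284693, fail to reject H0 at alpha = 0.1.


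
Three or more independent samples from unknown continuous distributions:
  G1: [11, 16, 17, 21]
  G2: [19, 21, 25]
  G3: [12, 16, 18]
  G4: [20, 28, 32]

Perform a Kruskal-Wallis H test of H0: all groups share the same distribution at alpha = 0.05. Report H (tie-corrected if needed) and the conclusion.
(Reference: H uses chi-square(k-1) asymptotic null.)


Step 1: Combine all N = 13 observations and assign midranks.
sorted (value, group, rank): (11,G1,1), (12,G3,2), (16,G1,3.5), (16,G3,3.5), (17,G1,5), (18,G3,6), (19,G2,7), (20,G4,8), (21,G1,9.5), (21,G2,9.5), (25,G2,11), (28,G4,12), (32,G4,13)
Step 2: Sum ranks within each group.
R_1 = 19 (n_1 = 4)
R_2 = 27.5 (n_2 = 3)
R_3 = 11.5 (n_3 = 3)
R_4 = 33 (n_4 = 3)
Step 3: H = 12/(N(N+1)) * sum(R_i^2/n_i) - 3(N+1)
     = 12/(13*14) * (19^2/4 + 27.5^2/3 + 11.5^2/3 + 33^2/3) - 3*14
     = 0.065934 * 749.417 - 42
     = 7.412088.
Step 4: Ties present; correction factor C = 1 - 12/(13^3 - 13) = 0.994505. Corrected H = 7.412088 / 0.994505 = 7.453039.
Step 5: Under H0, H ~ chi^2(3); p-value = 0.058777.
Step 6: alpha = 0.05. fail to reject H0.

H = 7.4530, df = 3, p = 0.058777, fail to reject H0.


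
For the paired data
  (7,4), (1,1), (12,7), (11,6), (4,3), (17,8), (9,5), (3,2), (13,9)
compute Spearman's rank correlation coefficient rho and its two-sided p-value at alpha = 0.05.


Step 1: Rank x and y separately (midranks; no ties here).
rank(x): 7->4, 1->1, 12->7, 11->6, 4->3, 17->9, 9->5, 3->2, 13->8
rank(y): 4->4, 1->1, 7->7, 6->6, 3->3, 8->8, 5->5, 2->2, 9->9
Step 2: d_i = R_x(i) - R_y(i); compute d_i^2.
  (4-4)^2=0, (1-1)^2=0, (7-7)^2=0, (6-6)^2=0, (3-3)^2=0, (9-8)^2=1, (5-5)^2=0, (2-2)^2=0, (8-9)^2=1
sum(d^2) = 2.
Step 3: rho = 1 - 6*2 / (9*(9^2 - 1)) = 1 - 12/720 = 0.983333.
Step 4: Under H0, t = rho * sqrt((n-2)/(1-rho^2)) = 14.3096 ~ t(7).
Step 5: Two-sided p-value from the t-distribution with 7 df = 0.000002.
Step 6: alpha = 0.05. reject H0.

rho = 0.9833, p = 0.000002, reject H0 at alpha = 0.05.


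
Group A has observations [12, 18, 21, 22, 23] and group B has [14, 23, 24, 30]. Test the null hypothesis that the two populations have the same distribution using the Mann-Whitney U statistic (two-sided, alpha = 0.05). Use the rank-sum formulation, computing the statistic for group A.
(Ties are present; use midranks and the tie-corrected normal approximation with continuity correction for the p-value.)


Step 1: Combine and sort all 9 observations; assign midranks.
sorted (value, group): (12,X), (14,Y), (18,X), (21,X), (22,X), (23,X), (23,Y), (24,Y), (30,Y)
ranks: 12->1, 14->2, 18->3, 21->4, 22->5, 23->6.5, 23->6.5, 24->8, 30->9
Step 2: Rank sum for X: R1 = 1 + 3 + 4 + 5 + 6.5 = 19.5.
Step 3: U_X = R1 - n1(n1+1)/2 = 19.5 - 5*6/2 = 19.5 - 15 = 4.5.
       U_Y = n1*n2 - U_X = 20 - 4.5 = 15.5.
Step 4: Ties are present, so use the tie-corrected normal approximation (with continuity correction) for the p-value.
Step 5: p-value = 0.218742; compare to alpha = 0.05. fail to reject H0.

U_X = 4.5, p = 0.218742, fail to reject H0 at alpha = 0.05.


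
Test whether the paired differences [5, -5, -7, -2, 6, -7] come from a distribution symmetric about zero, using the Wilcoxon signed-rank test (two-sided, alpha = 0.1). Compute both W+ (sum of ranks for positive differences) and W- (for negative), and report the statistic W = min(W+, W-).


Step 1: Drop any zero differences (none here) and take |d_i|.
|d| = [5, 5, 7, 2, 6, 7]
Step 2: Midrank |d_i| (ties get averaged ranks).
ranks: |5|->2.5, |5|->2.5, |7|->5.5, |2|->1, |6|->4, |7|->5.5
Step 3: Attach original signs; sum ranks with positive sign and with negative sign.
W+ = 2.5 + 4 = 6.5
W- = 2.5 + 5.5 + 1 + 5.5 = 14.5
(Check: W+ + W- = 21 should equal n(n+1)/2 = 21.)
Step 4: Test statistic W = min(W+, W-) = 6.5.
Step 5: Ties in |d|, so use the tie-corrected normal approximation.
        E[W] = n(n+1)/4 = 6*7/4 = 10.5.
        Tie groups: |d|=5 (t=2), |d|=7 (t=2); sum(t^3 - t) = 12.
        Var[W] = n(n+1)(2n+1)/24 - sum(t^3-t)/48 = 546/24 - 12/48 = 22.5.
        z = (W - E[W]) / sqrt(Var[W]) = (6.5 - 10.5) / 4.7434 = -0.8433.
        Two-sided p = 2*Phi(z) = 0.399075.
Step 6: alpha = 0.1. fail to reject H0.

W+ = 6.5, W- = 14.5, W = min = 6.5, p = 0.399075, fail to reject H0.


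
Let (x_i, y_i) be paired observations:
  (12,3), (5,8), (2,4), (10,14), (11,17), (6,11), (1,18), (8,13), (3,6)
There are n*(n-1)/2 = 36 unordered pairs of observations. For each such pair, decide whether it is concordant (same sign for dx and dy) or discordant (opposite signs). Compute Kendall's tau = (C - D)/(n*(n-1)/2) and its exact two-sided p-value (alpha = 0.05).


Step 1: Enumerate the 36 unordered pairs (i,j) with i<j and classify each by sign(x_j-x_i) * sign(y_j-y_i).
  (1,2):dx=-7,dy=+5->D; (1,3):dx=-10,dy=+1->D; (1,4):dx=-2,dy=+11->D; (1,5):dx=-1,dy=+14->D
  (1,6):dx=-6,dy=+8->D; (1,7):dx=-11,dy=+15->D; (1,8):dx=-4,dy=+10->D; (1,9):dx=-9,dy=+3->D
  (2,3):dx=-3,dy=-4->C; (2,4):dx=+5,dy=+6->C; (2,5):dx=+6,dy=+9->C; (2,6):dx=+1,dy=+3->C
  (2,7):dx=-4,dy=+10->D; (2,8):dx=+3,dy=+5->C; (2,9):dx=-2,dy=-2->C; (3,4):dx=+8,dy=+10->C
  (3,5):dx=+9,dy=+13->C; (3,6):dx=+4,dy=+7->C; (3,7):dx=-1,dy=+14->D; (3,8):dx=+6,dy=+9->C
  (3,9):dx=+1,dy=+2->C; (4,5):dx=+1,dy=+3->C; (4,6):dx=-4,dy=-3->C; (4,7):dx=-9,dy=+4->D
  (4,8):dx=-2,dy=-1->C; (4,9):dx=-7,dy=-8->C; (5,6):dx=-5,dy=-6->C; (5,7):dx=-10,dy=+1->D
  (5,8):dx=-3,dy=-4->C; (5,9):dx=-8,dy=-11->C; (6,7):dx=-5,dy=+7->D; (6,8):dx=+2,dy=+2->C
  (6,9):dx=-3,dy=-5->C; (7,8):dx=+7,dy=-5->D; (7,9):dx=+2,dy=-12->D; (8,9):dx=-5,dy=-7->C
Step 2: C = 21, D = 15, total pairs = 36.
Step 3: tau = (C - D)/(n(n-1)/2) = (21 - 15)/36 = 0.166667.
Step 4: Exact two-sided p-value (enumerate n! = 362880 permutations of y under H0): p = 0.612202.
Step 5: alpha = 0.05. fail to reject H0.

tau_b = 0.1667 (C=21, D=15), p = 0.612202, fail to reject H0.


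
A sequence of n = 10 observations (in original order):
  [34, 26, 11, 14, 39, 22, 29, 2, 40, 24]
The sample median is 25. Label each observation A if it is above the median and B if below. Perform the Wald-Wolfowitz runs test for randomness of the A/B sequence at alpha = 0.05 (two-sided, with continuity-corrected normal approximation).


Step 1: Compute median = 25; label A = above, B = below.
Labels in order: AABBABABAB  (n_A = 5, n_B = 5)
Step 2: Count runs R = 8.
Step 3: Under H0 (random ordering), E[R] = 2*n_A*n_B/(n_A+n_B) + 1 = 2*5*5/10 + 1 = 6.0000.
        Var[R] = 2*n_A*n_B*(2*n_A*n_B - n_A - n_B) / ((n_A+n_B)^2 * (n_A+n_B-1)) = 2000/900 = 2.2222.
        SD[R] = 1.4907.
Step 4: Continuity-corrected z = (R - 0.5 - E[R]) / SD[R] = (8 - 0.5 - 6.0000) / 1.4907 = 1.0062.
Step 5: Two-sided p-value via normal approximation = 2*(1 - Phi(|z|)) = 0.314305.
Step 6: alpha = 0.05. fail to reject H0.

R = 8, z = 1.0062, p = 0.314305, fail to reject H0.


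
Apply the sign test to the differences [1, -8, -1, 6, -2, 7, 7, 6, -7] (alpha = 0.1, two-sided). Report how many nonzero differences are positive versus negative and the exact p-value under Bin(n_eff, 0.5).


Step 1: Discard zero differences. Original n = 9; n_eff = number of nonzero differences = 9.
Nonzero differences (with sign): +1, -8, -1, +6, -2, +7, +7, +6, -7
Step 2: Count signs: positive = 5, negative = 4.
Step 3: Under H0: P(positive) = 0.5, so the number of positives S ~ Bin(9, 0.5).
Step 4: Two-sided exact p-value = sum of Bin(9,0.5) probabilities at or below the observed probability = 1.000000.
Step 5: alpha = 0.1. fail to reject H0.

n_eff = 9, pos = 5, neg = 4, p = 1.000000, fail to reject H0.


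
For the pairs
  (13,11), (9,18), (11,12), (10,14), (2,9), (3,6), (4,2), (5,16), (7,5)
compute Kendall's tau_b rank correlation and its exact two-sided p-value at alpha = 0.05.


Step 1: Enumerate the 36 unordered pairs (i,j) with i<j and classify each by sign(x_j-x_i) * sign(y_j-y_i).
  (1,2):dx=-4,dy=+7->D; (1,3):dx=-2,dy=+1->D; (1,4):dx=-3,dy=+3->D; (1,5):dx=-11,dy=-2->C
  (1,6):dx=-10,dy=-5->C; (1,7):dx=-9,dy=-9->C; (1,8):dx=-8,dy=+5->D; (1,9):dx=-6,dy=-6->C
  (2,3):dx=+2,dy=-6->D; (2,4):dx=+1,dy=-4->D; (2,5):dx=-7,dy=-9->C; (2,6):dx=-6,dy=-12->C
  (2,7):dx=-5,dy=-16->C; (2,8):dx=-4,dy=-2->C; (2,9):dx=-2,dy=-13->C; (3,4):dx=-1,dy=+2->D
  (3,5):dx=-9,dy=-3->C; (3,6):dx=-8,dy=-6->C; (3,7):dx=-7,dy=-10->C; (3,8):dx=-6,dy=+4->D
  (3,9):dx=-4,dy=-7->C; (4,5):dx=-8,dy=-5->C; (4,6):dx=-7,dy=-8->C; (4,7):dx=-6,dy=-12->C
  (4,8):dx=-5,dy=+2->D; (4,9):dx=-3,dy=-9->C; (5,6):dx=+1,dy=-3->D; (5,7):dx=+2,dy=-7->D
  (5,8):dx=+3,dy=+7->C; (5,9):dx=+5,dy=-4->D; (6,7):dx=+1,dy=-4->D; (6,8):dx=+2,dy=+10->C
  (6,9):dx=+4,dy=-1->D; (7,8):dx=+1,dy=+14->C; (7,9):dx=+3,dy=+3->C; (8,9):dx=+2,dy=-11->D
Step 2: C = 21, D = 15, total pairs = 36.
Step 3: tau = (C - D)/(n(n-1)/2) = (21 - 15)/36 = 0.166667.
Step 4: Exact two-sided p-value (enumerate n! = 362880 permutations of y under H0): p = 0.612202.
Step 5: alpha = 0.05. fail to reject H0.

tau_b = 0.1667 (C=21, D=15), p = 0.612202, fail to reject H0.


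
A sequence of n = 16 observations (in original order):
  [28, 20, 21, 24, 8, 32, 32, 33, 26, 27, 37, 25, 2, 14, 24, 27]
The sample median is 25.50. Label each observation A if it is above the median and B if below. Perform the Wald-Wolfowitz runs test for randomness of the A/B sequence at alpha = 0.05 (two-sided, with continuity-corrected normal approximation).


Step 1: Compute median = 25.50; label A = above, B = below.
Labels in order: ABBBBAAAAAABBBBA  (n_A = 8, n_B = 8)
Step 2: Count runs R = 5.
Step 3: Under H0 (random ordering), E[R] = 2*n_A*n_B/(n_A+n_B) + 1 = 2*8*8/16 + 1 = 9.0000.
        Var[R] = 2*n_A*n_B*(2*n_A*n_B - n_A - n_B) / ((n_A+n_B)^2 * (n_A+n_B-1)) = 14336/3840 = 3.7333.
        SD[R] = 1.9322.
Step 4: Continuity-corrected z = (R + 0.5 - E[R]) / SD[R] = (5 + 0.5 - 9.0000) / 1.9322 = -1.8114.
Step 5: Two-sided p-value via normal approximation = 2*(1 - Phi(|z|)) = 0.070076.
Step 6: alpha = 0.05. fail to reject H0.

R = 5, z = -1.8114, p = 0.070076, fail to reject H0.


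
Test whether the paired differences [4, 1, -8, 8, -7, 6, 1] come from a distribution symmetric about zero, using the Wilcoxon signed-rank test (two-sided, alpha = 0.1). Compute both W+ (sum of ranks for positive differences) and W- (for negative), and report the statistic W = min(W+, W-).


Step 1: Drop any zero differences (none here) and take |d_i|.
|d| = [4, 1, 8, 8, 7, 6, 1]
Step 2: Midrank |d_i| (ties get averaged ranks).
ranks: |4|->3, |1|->1.5, |8|->6.5, |8|->6.5, |7|->5, |6|->4, |1|->1.5
Step 3: Attach original signs; sum ranks with positive sign and with negative sign.
W+ = 3 + 1.5 + 6.5 + 4 + 1.5 = 16.5
W- = 6.5 + 5 = 11.5
(Check: W+ + W- = 28 should equal n(n+1)/2 = 28.)
Step 4: Test statistic W = min(W+, W-) = 11.5.
Step 5: Ties in |d|, so use the tie-corrected normal approximation.
        E[W] = n(n+1)/4 = 7*8/4 = 14.
        Tie groups: |d|=1 (t=2), |d|=8 (t=2); sum(t^3 - t) = 12.
        Var[W] = n(n+1)(2n+1)/24 - sum(t^3-t)/48 = 840/24 - 12/48 = 34.75.
        z = (W - E[W]) / sqrt(Var[W]) = (11.5 - 14) / 5.8949 = -0.4241.
        Two-sided p = 2*Phi(z) = 0.671497.
Step 6: alpha = 0.1. fail to reject H0.

W+ = 16.5, W- = 11.5, W = min = 11.5, p = 0.671497, fail to reject H0.
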